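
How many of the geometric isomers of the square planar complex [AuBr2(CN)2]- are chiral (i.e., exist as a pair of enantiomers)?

In a square planar complex each vertex has one trans partner and two cis neighbours.
Systematic placement gives 2 geometric isomers: Br cis; Br trans.
Each arrangement has an internal mirror plane or centre of symmetry, so none is chiral.

0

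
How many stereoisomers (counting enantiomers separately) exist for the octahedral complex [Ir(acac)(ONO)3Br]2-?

2

Each acac is bidentate and must span two cis positions.
The distinct arrangements are (2 in all): ONO fac; ONO mer.
Each arrangement has an internal mirror plane or centre of symmetry, so none is chiral.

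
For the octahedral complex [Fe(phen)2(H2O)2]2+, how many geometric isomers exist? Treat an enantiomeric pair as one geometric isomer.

2

Each phen is bidentate and must span two cis positions.
The distinct arrangements are (2 in all): H2O trans; H2O cis (chiral).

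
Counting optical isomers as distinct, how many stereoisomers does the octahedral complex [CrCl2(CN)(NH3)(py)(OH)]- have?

15

In an octahedral complex each vertex has one trans partner and four cis neighbours.
Systematic enumeration (placing each ligand type in turn and discarding arrangements equivalent by rotation or reflection) gives 9 geometric isomers.
Of these, 6 lack any improper symmetry element and so occur as enantiomeric pairs, giving 9 + 6 = 15 stereoisomers in total.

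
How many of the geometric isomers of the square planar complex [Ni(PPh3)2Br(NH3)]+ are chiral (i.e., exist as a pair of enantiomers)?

In a square planar complex each vertex has one trans partner and two cis neighbours.
The distinct arrangements are (2 in all): PPh3 cis; PPh3 trans.
Each arrangement has an internal mirror plane or centre of symmetry, so none is chiral.

0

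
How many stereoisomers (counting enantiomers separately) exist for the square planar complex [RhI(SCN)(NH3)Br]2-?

A square has two trans pairs of vertices; adjacent vertices are cis.
There are 3 geometric isomers: (Br/NH3 trans, I/SCN trans); (Br/SCN trans, I/NH3 trans); (Br/I trans, NH3/SCN trans).
Each arrangement has an internal mirror plane or centre of symmetry, so none is chiral.

3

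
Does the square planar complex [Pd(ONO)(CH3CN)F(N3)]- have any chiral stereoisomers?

no

A square has two trans pairs of vertices; adjacent vertices are cis.
The distinct arrangements are (3 in all): (CH3CN/N3 trans, F/ONO trans); (CH3CN/ONO trans, F/N3 trans); (CH3CN/F trans, N3/ONO trans).
Each arrangement has an internal mirror plane or centre of symmetry, so none is chiral.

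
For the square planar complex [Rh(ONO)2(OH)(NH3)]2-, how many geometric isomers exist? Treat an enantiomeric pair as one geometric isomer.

2

The distinct arrangements are (2 in all): ONO cis; ONO trans.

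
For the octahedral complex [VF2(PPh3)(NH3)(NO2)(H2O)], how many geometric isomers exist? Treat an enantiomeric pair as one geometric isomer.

Placing the ligands in turn and identifying arrangements related by rotation or reflection leaves 9 distinct geometric isomers.

9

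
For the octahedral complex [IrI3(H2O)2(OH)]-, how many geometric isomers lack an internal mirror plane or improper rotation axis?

In an octahedral complex each vertex has one trans partner and four cis neighbours.
Systematic placement gives 3 geometric isomers: I mer, H2O trans; I fac, H2O cis; I mer, H2O cis.
Each arrangement has an internal mirror plane or centre of symmetry, so none is chiral.

0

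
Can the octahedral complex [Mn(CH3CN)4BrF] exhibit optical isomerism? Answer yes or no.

no

Working through the distinct placements yields 2 geometric isomers: Br and F mutually cis; Br and F mutually trans.
Each arrangement has an internal mirror plane or centre of symmetry, so none is chiral.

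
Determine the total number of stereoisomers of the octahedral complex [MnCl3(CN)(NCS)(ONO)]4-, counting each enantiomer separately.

An octahedron has six vertices in three trans pairs; every non-trans pair is cis.
Working through the distinct placements yields 4 geometric isomers: Cl mer (3 arrangements); Cl fac (chiral).
One of these lacks any improper symmetry element and so occurs as an enantiomeric pair, giving 4 + 1 = 5 stereoisomers in total.

5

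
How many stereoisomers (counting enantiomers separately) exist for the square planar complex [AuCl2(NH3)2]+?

2

In a square planar complex each vertex has one trans partner and two cis neighbours.
The distinct arrangements are (2 in all): Cl cis; Cl trans.
Each arrangement has an internal mirror plane or centre of symmetry, so none is chiral.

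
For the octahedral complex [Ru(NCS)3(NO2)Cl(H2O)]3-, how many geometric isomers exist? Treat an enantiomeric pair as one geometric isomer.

In an octahedral complex each vertex has one trans partner and four cis neighbours.
Working through the distinct placements yields 4 geometric isomers: NCS mer (3 arrangements); NCS fac (chiral).

4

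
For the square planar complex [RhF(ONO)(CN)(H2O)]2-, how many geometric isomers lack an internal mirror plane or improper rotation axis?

In a square planar complex each vertex has one trans partner and two cis neighbours.
The distinct arrangements are (3 in all): (CN/H2O trans, F/ONO trans); (CN/ONO trans, F/H2O trans); (CN/F trans, H2O/ONO trans).
Each arrangement has an internal mirror plane or centre of symmetry, so none is chiral.

0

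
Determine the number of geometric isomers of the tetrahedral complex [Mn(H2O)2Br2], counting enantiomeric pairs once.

Only one geometric arrangement is possible.

1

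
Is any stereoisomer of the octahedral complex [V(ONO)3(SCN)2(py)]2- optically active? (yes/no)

In an octahedral complex each vertex has one trans partner and four cis neighbours.
Systematic placement gives 3 geometric isomers: ONO mer, SCN cis; ONO mer, SCN trans; ONO fac, SCN cis.
Each arrangement has an internal mirror plane or centre of symmetry, so none is chiral.

no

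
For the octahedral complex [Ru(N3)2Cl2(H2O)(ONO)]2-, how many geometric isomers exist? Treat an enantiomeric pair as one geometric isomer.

The six octahedral sites form three mutually perpendicular trans pairs.
Systematic placement gives 6 geometric isomers: N3 cis, Cl trans; N3 trans, Cl trans; N3 cis, Cl cis (3 arrangements, 2 chiral); N3 trans, Cl cis.

6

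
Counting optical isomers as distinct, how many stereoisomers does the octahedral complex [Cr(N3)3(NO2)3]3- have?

In an octahedral complex each vertex has one trans partner and four cis neighbours.
There are 2 geometric isomers: N3 mer; N3 fac.
Each arrangement has an internal mirror plane or centre of symmetry, so none is chiral.

2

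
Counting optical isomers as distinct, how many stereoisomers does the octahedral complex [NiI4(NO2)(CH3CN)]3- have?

An octahedron has six vertices in three trans pairs; every non-trans pair is cis.
Working through the distinct placements yields 2 geometric isomers: NO2 and CH3CN mutually cis; NO2 and CH3CN mutually trans.
Each arrangement has an internal mirror plane or centre of symmetry, so none is chiral.

2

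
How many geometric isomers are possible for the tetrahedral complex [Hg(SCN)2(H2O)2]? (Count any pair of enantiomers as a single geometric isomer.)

All four vertices of a tetrahedron are equivalent and mutually adjacent, so cis/trans isomerism cannot arise.
Only one geometric arrangement is possible.

1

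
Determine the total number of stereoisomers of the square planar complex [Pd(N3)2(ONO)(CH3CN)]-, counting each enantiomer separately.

2

The distinct arrangements are (2 in all): N3 cis; N3 trans.
Each arrangement has an internal mirror plane or centre of symmetry, so none is chiral.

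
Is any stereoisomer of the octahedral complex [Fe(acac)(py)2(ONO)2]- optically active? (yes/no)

yes

Each acac is bidentate and must span two cis positions.
There are 3 geometric isomers: py cis, ONO trans; py trans, ONO cis; py cis, ONO cis (chiral).
One of these lacks any improper symmetry element and so occurs as an enantiomeric pair, giving 3 + 1 = 4 stereoisomers in total.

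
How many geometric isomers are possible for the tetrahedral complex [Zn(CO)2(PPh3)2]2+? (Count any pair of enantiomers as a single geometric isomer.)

In a tetrahedral complex all four positions are equivalent and every pair of ligands is adjacent — there is no cis/trans distinction.
Only one geometric arrangement is possible.

1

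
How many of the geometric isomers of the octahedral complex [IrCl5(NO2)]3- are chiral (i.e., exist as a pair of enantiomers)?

0

Only one geometric arrangement is possible.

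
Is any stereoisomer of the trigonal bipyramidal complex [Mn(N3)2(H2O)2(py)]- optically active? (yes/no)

yes

In a trigonal bipyramid the two axial positions differ from the three equatorial ones.
Systematic enumeration (placing each ligand type in turn and discarding arrangements equivalent by rotation or reflection) gives 5 geometric isomers.
One of these lacks any improper symmetry element and so occurs as an enantiomeric pair, giving 5 + 1 = 6 stereoisomers in total.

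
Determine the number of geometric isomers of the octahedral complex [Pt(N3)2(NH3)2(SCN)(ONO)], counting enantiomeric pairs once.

In an octahedral complex each vertex has one trans partner and four cis neighbours.
Systematic placement gives 6 geometric isomers: N3 trans, NH3 trans; N3 trans, NH3 cis; N3 cis, NH3 cis (3 arrangements, 2 chiral); N3 cis, NH3 trans.

6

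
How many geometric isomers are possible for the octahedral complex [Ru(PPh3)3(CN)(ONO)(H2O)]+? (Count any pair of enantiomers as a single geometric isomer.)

4

An octahedron has six vertices in three trans pairs; every non-trans pair is cis.
There are 4 geometric isomers: PPh3 mer (3 arrangements); PPh3 fac (chiral).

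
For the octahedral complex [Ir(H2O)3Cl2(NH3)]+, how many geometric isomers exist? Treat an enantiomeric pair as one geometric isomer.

In an octahedral complex each vertex has one trans partner and four cis neighbours.
Systematic placement gives 3 geometric isomers: H2O mer, Cl trans; H2O fac, Cl cis; H2O mer, Cl cis.

3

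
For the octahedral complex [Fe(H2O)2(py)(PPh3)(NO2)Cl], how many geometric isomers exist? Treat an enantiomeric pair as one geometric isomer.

9

In an octahedral complex each vertex has one trans partner and four cis neighbours.
Placing the ligands in turn and identifying arrangements related by rotation or reflection leaves 9 distinct geometric isomers.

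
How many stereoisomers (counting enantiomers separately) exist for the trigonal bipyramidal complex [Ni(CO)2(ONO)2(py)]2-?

In a trigonal bipyramid the two axial positions differ from the three equatorial ones.
Systematic enumeration (placing each ligand type in turn and discarding arrangements equivalent by rotation or reflection) gives 5 geometric isomers.
One of these lacks any improper symmetry element and so occurs as an enantiomeric pair, giving 5 + 1 = 6 stereoisomers in total.

6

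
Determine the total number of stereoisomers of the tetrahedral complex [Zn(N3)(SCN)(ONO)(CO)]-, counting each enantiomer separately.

In a tetrahedral complex all four positions are equivalent and every pair of ligands is adjacent — there is no cis/trans distinction.
Only one geometric arrangement is possible; it has no improper symmetry element, so it exists as a pair of enantiomers (2 stereoisomers).

2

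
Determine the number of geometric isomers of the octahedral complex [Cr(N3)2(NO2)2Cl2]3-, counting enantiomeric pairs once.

The six octahedral sites form three mutually perpendicular trans pairs.
There are 5 geometric isomers: N3 trans, NO2 trans, Cl trans; N3 cis, NO2 cis, Cl trans; N3 cis, NO2 trans, Cl cis; N3 cis, NO2 cis, Cl cis (chiral); N3 trans, NO2 cis, Cl cis.

5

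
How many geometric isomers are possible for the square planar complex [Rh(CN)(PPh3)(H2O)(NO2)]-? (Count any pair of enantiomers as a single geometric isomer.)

In a square planar complex each vertex has one trans partner and two cis neighbours.
Systematic placement gives 3 geometric isomers: (CN/NO2 trans, H2O/PPh3 trans); (CN/PPh3 trans, H2O/NO2 trans); (CN/H2O trans, NO2/PPh3 trans).

3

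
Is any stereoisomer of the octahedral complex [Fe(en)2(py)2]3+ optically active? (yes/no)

In an octahedral complex each vertex has one trans partner and four cis neighbours.
Each en is bidentate and must span two cis positions.
The distinct arrangements are (2 in all): py trans; py cis (chiral).
One of these lacks any improper symmetry element and so occurs as an enantiomeric pair, giving 2 + 1 = 3 stereoisomers in total.

yes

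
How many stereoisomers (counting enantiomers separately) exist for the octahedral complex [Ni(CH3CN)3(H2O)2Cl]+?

3

An octahedron has six vertices in three trans pairs; every non-trans pair is cis.
Working through the distinct placements yields 3 geometric isomers: CH3CN mer, H2O trans; CH3CN mer, H2O cis; CH3CN fac, H2O cis.
Each arrangement has an internal mirror plane or centre of symmetry, so none is chiral.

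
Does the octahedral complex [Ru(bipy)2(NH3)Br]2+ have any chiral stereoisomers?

Each bipy is bidentate and must span two cis positions.
Working through the distinct placements yields 2 geometric isomers: NH3 and Br mutually trans; NH3 and Br mutually cis (chiral).
One of these lacks any improper symmetry element and so occurs as an enantiomeric pair, giving 2 + 1 = 3 stereoisomers in total.

yes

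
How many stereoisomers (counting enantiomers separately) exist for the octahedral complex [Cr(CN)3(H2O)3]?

Systematic placement gives 2 geometric isomers: CN mer; CN fac.
Each arrangement has an internal mirror plane or centre of symmetry, so none is chiral.

2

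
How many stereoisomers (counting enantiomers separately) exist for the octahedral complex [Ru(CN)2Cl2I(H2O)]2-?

8

An octahedron has six vertices in three trans pairs; every non-trans pair is cis.
There are 6 geometric isomers: CN trans, Cl trans; CN trans, Cl cis; CN cis, Cl cis (3 arrangements, 2 chiral); CN cis, Cl trans.
Of these, 2 lack any improper symmetry element and so occur as enantiomeric pairs, giving 6 + 2 = 8 stereoisomers in total.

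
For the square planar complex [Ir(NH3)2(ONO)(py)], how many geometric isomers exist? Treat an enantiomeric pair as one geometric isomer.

In a square planar complex each vertex has one trans partner and two cis neighbours.
Systematic placement gives 2 geometric isomers: NH3 cis; NH3 trans.

2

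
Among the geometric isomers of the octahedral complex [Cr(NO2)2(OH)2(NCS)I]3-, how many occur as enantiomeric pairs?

In an octahedral complex each vertex has one trans partner and four cis neighbours.
Working through the distinct placements yields 6 geometric isomers: NO2 trans, OH trans; NO2 cis, OH cis (3 arrangements, 2 chiral); NO2 cis, OH trans; NO2 trans, OH cis.
Of these, 2 lack any improper symmetry element and so occur as enantiomeric pairs, giving 6 + 2 = 8 stereoisomers in total.

2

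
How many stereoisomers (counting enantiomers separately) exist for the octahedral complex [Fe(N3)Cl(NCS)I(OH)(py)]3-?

The six octahedral sites form three mutually perpendicular trans pairs.
Systematic enumeration (placing each ligand type in turn and discarding arrangements equivalent by rotation or reflection) gives 15 geometric isomers.
Of these, 15 lack any improper symmetry element and so occur as enantiomeric pairs, giving 15 + 15 = 30 stereoisomers in total.

30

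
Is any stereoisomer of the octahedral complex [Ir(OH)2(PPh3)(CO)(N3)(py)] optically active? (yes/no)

An octahedron has six vertices in three trans pairs; every non-trans pair is cis.
Placing the ligands in turn and identifying arrangements related by rotation or reflection leaves 9 distinct geometric isomers.
Of these, 6 lack any improper symmetry element and so occur as enantiomeric pairs, giving 9 + 6 = 15 stereoisomers in total.

yes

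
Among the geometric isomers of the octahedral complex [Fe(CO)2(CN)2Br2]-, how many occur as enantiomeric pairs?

1

In an octahedral complex each vertex has one trans partner and four cis neighbours.
There are 5 geometric isomers: CO trans, CN trans, Br trans; CO cis, CN cis, Br trans; CO trans, CN cis, Br cis; CO cis, CN cis, Br cis (chiral); CO cis, CN trans, Br cis.
One of these lacks any improper symmetry element and so occurs as an enantiomeric pair, giving 5 + 1 = 6 stereoisomers in total.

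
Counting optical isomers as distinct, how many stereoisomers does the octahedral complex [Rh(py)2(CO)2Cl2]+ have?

The distinct arrangements are (5 in all): py trans, CO trans, Cl trans; py cis, CO trans, Cl cis; py trans, CO cis, Cl cis; py cis, CO cis, Cl cis (chiral); py cis, CO cis, Cl trans.
One of these lacks any improper symmetry element and so occurs as an enantiomeric pair, giving 5 + 1 = 6 stereoisomers in total.

6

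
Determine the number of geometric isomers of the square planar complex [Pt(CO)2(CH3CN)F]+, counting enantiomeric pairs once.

A square has two trans pairs of vertices; adjacent vertices are cis.
Working through the distinct placements yields 2 geometric isomers: CO cis; CO trans.

2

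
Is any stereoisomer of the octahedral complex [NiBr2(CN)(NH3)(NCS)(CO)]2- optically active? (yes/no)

yes

The six octahedral sites form three mutually perpendicular trans pairs.
Exhaustive case analysis gives 9 geometric isomers.
Of these, 6 lack any improper symmetry element and so occur as enantiomeric pairs, giving 9 + 6 = 15 stereoisomers in total.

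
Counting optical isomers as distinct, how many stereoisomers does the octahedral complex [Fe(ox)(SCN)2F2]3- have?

4

In an octahedral complex each vertex has one trans partner and four cis neighbours.
Each ox is bidentate and must span two cis positions.
There are 3 geometric isomers: SCN cis, F trans; SCN cis, F cis (chiral); SCN trans, F cis.
One of these lacks any improper symmetry element and so occurs as an enantiomeric pair, giving 3 + 1 = 4 stereoisomers in total.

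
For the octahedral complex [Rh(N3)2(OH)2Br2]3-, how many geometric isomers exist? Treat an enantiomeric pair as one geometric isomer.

In an octahedral complex each vertex has one trans partner and four cis neighbours.
Working through the distinct placements yields 5 geometric isomers: N3 trans, OH trans, Br trans; N3 cis, OH cis, Br trans; N3 cis, OH trans, Br cis; N3 cis, OH cis, Br cis (chiral); N3 trans, OH cis, Br cis.

5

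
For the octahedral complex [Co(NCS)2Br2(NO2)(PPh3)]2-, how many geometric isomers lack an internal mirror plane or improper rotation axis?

2

In an octahedral complex each vertex has one trans partner and four cis neighbours.
Working through the distinct placements yields 6 geometric isomers: NCS trans, Br trans; NCS cis, Br trans; NCS cis, Br cis (3 arrangements, 2 chiral); NCS trans, Br cis.
Of these, 2 lack any improper symmetry element and so occur as enantiomeric pairs, giving 6 + 2 = 8 stereoisomers in total.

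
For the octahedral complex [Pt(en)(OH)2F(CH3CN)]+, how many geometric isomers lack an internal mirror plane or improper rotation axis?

2

The six octahedral sites form three mutually perpendicular trans pairs.
Each en is bidentate and must span two cis positions.
There are 4 geometric isomers: OH cis (3 arrangements, 2 chiral); OH trans.
Of these, 2 lack any improper symmetry element and so occur as enantiomeric pairs, giving 4 + 2 = 6 stereoisomers in total.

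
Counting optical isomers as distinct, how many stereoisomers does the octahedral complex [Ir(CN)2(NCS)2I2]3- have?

6

There are 5 geometric isomers: CN trans, NCS trans, I trans; CN trans, NCS cis, I cis; CN cis, NCS trans, I cis; CN cis, NCS cis, I cis (chiral); CN cis, NCS cis, I trans.
One of these lacks any improper symmetry element and so occurs as an enantiomeric pair, giving 5 + 1 = 6 stereoisomers in total.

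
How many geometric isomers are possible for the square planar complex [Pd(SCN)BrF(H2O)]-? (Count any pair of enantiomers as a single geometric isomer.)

3

In a square planar complex each vertex has one trans partner and two cis neighbours.
Working through the distinct placements yields 3 geometric isomers: (Br/H2O trans, F/SCN trans); (Br/SCN trans, F/H2O trans); (Br/F trans, H2O/SCN trans).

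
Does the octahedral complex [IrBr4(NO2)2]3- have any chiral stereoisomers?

An octahedron has six vertices in three trans pairs; every non-trans pair is cis.
Systematic placement gives 2 geometric isomers: NO2 trans; NO2 cis.
Each arrangement has an internal mirror plane or centre of symmetry, so none is chiral.

no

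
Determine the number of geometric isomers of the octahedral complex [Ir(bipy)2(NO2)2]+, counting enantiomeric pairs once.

The six octahedral sites form three mutually perpendicular trans pairs.
Each bipy is bidentate and must span two cis positions.
The distinct arrangements are (2 in all): NO2 trans; NO2 cis (chiral).

2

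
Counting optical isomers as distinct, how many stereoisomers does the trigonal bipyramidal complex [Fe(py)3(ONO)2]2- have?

3

There are 3 geometric isomers: ONO both axial; ONO one axial, one equatorial; ONO both equatorial.
Each arrangement has an internal mirror plane or centre of symmetry, so none is chiral.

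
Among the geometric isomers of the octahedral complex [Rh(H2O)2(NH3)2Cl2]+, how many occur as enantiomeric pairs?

An octahedron has six vertices in three trans pairs; every non-trans pair is cis.
Working through the distinct placements yields 5 geometric isomers: H2O trans, NH3 trans, Cl trans; H2O cis, NH3 cis, Cl trans; H2O cis, NH3 trans, Cl cis; H2O cis, NH3 cis, Cl cis (chiral); H2O trans, NH3 cis, Cl cis.
One of these lacks any improper symmetry element and so occurs as an enantiomeric pair, giving 5 + 1 = 6 stereoisomers in total.

1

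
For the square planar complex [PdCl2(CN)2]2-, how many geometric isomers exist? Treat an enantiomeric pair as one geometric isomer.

2

A square has two trans pairs of vertices; adjacent vertices are cis.
The distinct arrangements are (2 in all): Cl cis; Cl trans.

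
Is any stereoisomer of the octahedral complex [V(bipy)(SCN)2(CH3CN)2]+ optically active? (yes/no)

yes

In an octahedral complex each vertex has one trans partner and four cis neighbours.
Each bipy is bidentate and must span two cis positions.
The distinct arrangements are (3 in all): SCN cis, CH3CN trans; SCN cis, CH3CN cis (chiral); SCN trans, CH3CN cis.
One of these lacks any improper symmetry element and so occurs as an enantiomeric pair, giving 3 + 1 = 4 stereoisomers in total.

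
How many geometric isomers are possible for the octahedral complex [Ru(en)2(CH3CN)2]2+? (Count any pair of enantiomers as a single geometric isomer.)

2

An octahedron has six vertices in three trans pairs; every non-trans pair is cis.
Each en is bidentate and must span two cis positions.
Systematic placement gives 2 geometric isomers: CH3CN trans; CH3CN cis (chiral).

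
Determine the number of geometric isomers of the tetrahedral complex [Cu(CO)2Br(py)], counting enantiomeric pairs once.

1

Only one geometric arrangement is possible.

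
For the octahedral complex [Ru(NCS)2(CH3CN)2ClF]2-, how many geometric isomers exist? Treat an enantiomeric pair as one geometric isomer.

6

The six octahedral sites form three mutually perpendicular trans pairs.
Working through the distinct placements yields 6 geometric isomers: NCS trans, CH3CN trans; NCS cis, CH3CN trans; NCS trans, CH3CN cis; NCS cis, CH3CN cis (3 arrangements, 2 chiral).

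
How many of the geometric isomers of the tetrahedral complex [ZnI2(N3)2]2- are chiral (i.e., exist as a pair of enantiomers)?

0

All four vertices of a tetrahedron are equivalent and mutually adjacent, so cis/trans isomerism cannot arise.
Only one geometric arrangement is possible.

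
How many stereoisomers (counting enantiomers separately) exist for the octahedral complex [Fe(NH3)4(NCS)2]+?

2

An octahedron has six vertices in three trans pairs; every non-trans pair is cis.
Working through the distinct placements yields 2 geometric isomers: NCS trans; NCS cis.
Each arrangement has an internal mirror plane or centre of symmetry, so none is chiral.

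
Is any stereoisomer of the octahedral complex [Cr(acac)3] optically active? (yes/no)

yes

In an octahedral complex each vertex has one trans partner and four cis neighbours.
Each acac is bidentate and must span two cis positions.
Only one geometric arrangement is possible; it has no improper symmetry element, so it exists as a pair of enantiomers (2 stereoisomers).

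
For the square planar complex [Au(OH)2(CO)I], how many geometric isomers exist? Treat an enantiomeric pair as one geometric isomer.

2

In a square planar complex each vertex has one trans partner and two cis neighbours.
Working through the distinct placements yields 2 geometric isomers: OH cis; OH trans.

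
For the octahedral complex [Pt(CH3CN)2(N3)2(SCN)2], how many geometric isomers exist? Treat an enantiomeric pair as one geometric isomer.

An octahedron has six vertices in three trans pairs; every non-trans pair is cis.
Working through the distinct placements yields 5 geometric isomers: CH3CN trans, N3 trans, SCN trans; CH3CN trans, N3 cis, SCN cis; CH3CN cis, N3 cis, SCN trans; CH3CN cis, N3 cis, SCN cis (chiral); CH3CN cis, N3 trans, SCN cis.

5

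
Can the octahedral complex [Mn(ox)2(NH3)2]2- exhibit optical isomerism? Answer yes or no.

The six octahedral sites form three mutually perpendicular trans pairs.
Each ox is bidentate and must span two cis positions.
Systematic placement gives 2 geometric isomers: NH3 trans; NH3 cis (chiral).
One of these lacks any improper symmetry element and so occurs as an enantiomeric pair, giving 2 + 1 = 3 stereoisomers in total.

yes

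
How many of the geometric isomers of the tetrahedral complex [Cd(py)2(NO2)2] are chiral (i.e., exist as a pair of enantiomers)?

Only one geometric arrangement is possible.

0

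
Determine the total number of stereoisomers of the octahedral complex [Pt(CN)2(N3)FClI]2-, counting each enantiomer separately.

15

Exhaustive case analysis gives 9 geometric isomers.
Of these, 6 lack any improper symmetry element and so occur as enantiomeric pairs, giving 9 + 6 = 15 stereoisomers in total.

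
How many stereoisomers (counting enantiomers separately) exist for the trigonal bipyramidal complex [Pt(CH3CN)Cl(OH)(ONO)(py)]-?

In a trigonal bipyramid the two axial positions differ from the three equatorial ones.
Systematic enumeration (placing each ligand type in turn and discarding arrangements equivalent by rotation or reflection) gives 10 geometric isomers.
Of these, 10 lack any improper symmetry element and so occur as enantiomeric pairs, giving 10 + 10 = 20 stereoisomers in total.

20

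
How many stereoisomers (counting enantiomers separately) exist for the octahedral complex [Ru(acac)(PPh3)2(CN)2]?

An octahedron has six vertices in three trans pairs; every non-trans pair is cis.
Each acac is bidentate and must span two cis positions.
The distinct arrangements are (3 in all): PPh3 cis, CN trans; PPh3 cis, CN cis (chiral); PPh3 trans, CN cis.
One of these lacks any improper symmetry element and so occurs as an enantiomeric pair, giving 3 + 1 = 4 stereoisomers in total.

4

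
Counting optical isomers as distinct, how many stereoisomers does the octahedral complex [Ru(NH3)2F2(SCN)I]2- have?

An octahedron has six vertices in three trans pairs; every non-trans pair is cis.
The distinct arrangements are (6 in all): NH3 cis, F trans; NH3 trans, F trans; NH3 cis, F cis (3 arrangements, 2 chiral); NH3 trans, F cis.
Of these, 2 lack any improper symmetry element and so occur as enantiomeric pairs, giving 6 + 2 = 8 stereoisomers in total.

8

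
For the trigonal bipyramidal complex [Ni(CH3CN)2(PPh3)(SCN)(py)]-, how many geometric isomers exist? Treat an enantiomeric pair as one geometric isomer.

7

Systematic enumeration (placing each ligand type in turn and discarding arrangements equivalent by rotation or reflection) gives 7 geometric isomers.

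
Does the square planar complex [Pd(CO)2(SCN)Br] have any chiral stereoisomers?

In a square planar complex each vertex has one trans partner and two cis neighbours.
There are 2 geometric isomers: CO cis; CO trans.
Each arrangement has an internal mirror plane or centre of symmetry, so none is chiral.

no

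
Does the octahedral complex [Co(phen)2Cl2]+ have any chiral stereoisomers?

An octahedron has six vertices in three trans pairs; every non-trans pair is cis.
Each phen is bidentate and must span two cis positions.
Systematic placement gives 2 geometric isomers: Cl trans; Cl cis (chiral).
One of these lacks any improper symmetry element and so occurs as an enantiomeric pair, giving 2 + 1 = 3 stereoisomers in total.

yes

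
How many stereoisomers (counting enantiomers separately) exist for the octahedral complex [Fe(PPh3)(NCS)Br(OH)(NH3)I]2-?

30

The six octahedral sites form three mutually perpendicular trans pairs.
Systematic enumeration (placing each ligand type in turn and discarding arrangements equivalent by rotation or reflection) gives 15 geometric isomers.
Of these, 15 lack any improper symmetry element and so occur as enantiomeric pairs, giving 15 + 15 = 30 stereoisomers in total.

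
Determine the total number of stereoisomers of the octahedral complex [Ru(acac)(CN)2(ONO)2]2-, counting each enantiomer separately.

4

Each acac is bidentate and must span two cis positions.
Working through the distinct placements yields 3 geometric isomers: CN trans, ONO cis; CN cis, ONO cis (chiral); CN cis, ONO trans.
One of these lacks any improper symmetry element and so occurs as an enantiomeric pair, giving 3 + 1 = 4 stereoisomers in total.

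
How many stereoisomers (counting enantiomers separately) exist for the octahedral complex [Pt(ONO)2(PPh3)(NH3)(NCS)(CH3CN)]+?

An octahedron has six vertices in three trans pairs; every non-trans pair is cis.
Exhaustive case analysis gives 9 geometric isomers.
Of these, 6 lack any improper symmetry element and so occur as enantiomeric pairs, giving 9 + 6 = 15 stereoisomers in total.

15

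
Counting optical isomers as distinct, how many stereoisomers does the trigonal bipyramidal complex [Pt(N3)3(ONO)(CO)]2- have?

In a trigonal bipyramid the two axial positions differ from the three equatorial ones.
Systematic placement gives 4 geometric isomers: ONO equatorial, CO axial; ONO axial, CO axial; ONO equatorial, CO equatorial; ONO axial, CO equatorial.
Each arrangement has an internal mirror plane or centre of symmetry, so none is chiral.

4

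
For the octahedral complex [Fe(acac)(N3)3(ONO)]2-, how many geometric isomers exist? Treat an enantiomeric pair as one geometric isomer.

2

Each acac is bidentate and must span two cis positions.
There are 2 geometric isomers: N3 mer; N3 fac.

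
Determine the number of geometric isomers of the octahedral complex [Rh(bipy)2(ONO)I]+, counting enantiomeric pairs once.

In an octahedral complex each vertex has one trans partner and four cis neighbours.
Each bipy is bidentate and must span two cis positions.
Working through the distinct placements yields 2 geometric isomers: ONO and I mutually trans; ONO and I mutually cis (chiral).

2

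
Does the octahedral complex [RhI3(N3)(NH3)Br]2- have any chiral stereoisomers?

yes

In an octahedral complex each vertex has one trans partner and four cis neighbours.
Systematic placement gives 4 geometric isomers: I mer (3 arrangements); I fac (chiral).
One of these lacks any improper symmetry element and so occurs as an enantiomeric pair, giving 4 + 1 = 5 stereoisomers in total.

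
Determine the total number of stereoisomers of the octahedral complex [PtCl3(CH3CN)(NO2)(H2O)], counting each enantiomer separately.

An octahedron has six vertices in three trans pairs; every non-trans pair is cis.
The distinct arrangements are (4 in all): Cl mer (3 arrangements); Cl fac (chiral).
One of these lacks any improper symmetry element and so occurs as an enantiomeric pair, giving 4 + 1 = 5 stereoisomers in total.

5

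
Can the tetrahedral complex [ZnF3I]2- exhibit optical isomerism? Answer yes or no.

no

All four vertices of a tetrahedron are equivalent and mutually adjacent, so cis/trans isomerism cannot arise.
Only one geometric arrangement is possible.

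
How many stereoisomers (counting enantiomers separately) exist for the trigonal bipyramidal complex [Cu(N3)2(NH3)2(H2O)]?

6

Placing the ligands in turn and identifying arrangements related by rotation or reflection leaves 5 distinct geometric isomers.
One of these lacks any improper symmetry element and so occurs as an enantiomeric pair, giving 5 + 1 = 6 stereoisomers in total.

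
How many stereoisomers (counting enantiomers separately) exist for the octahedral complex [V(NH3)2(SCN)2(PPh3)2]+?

An octahedron has six vertices in three trans pairs; every non-trans pair is cis.
Systematic placement gives 5 geometric isomers: NH3 trans, SCN trans, PPh3 trans; NH3 trans, SCN cis, PPh3 cis; NH3 cis, SCN trans, PPh3 cis; NH3 cis, SCN cis, PPh3 cis (chiral); NH3 cis, SCN cis, PPh3 trans.
One of these lacks any improper symmetry element and so occurs as an enantiomeric pair, giving 5 + 1 = 6 stereoisomers in total.

6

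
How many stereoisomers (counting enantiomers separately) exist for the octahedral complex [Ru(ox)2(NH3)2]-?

3

Each ox is bidentate and must span two cis positions.
The distinct arrangements are (2 in all): NH3 trans; NH3 cis (chiral).
One of these lacks any improper symmetry element and so occurs as an enantiomeric pair, giving 2 + 1 = 3 stereoisomers in total.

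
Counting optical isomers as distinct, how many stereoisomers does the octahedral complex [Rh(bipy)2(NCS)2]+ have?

An octahedron has six vertices in three trans pairs; every non-trans pair is cis.
Each bipy is bidentate and must span two cis positions.
Working through the distinct placements yields 2 geometric isomers: NCS trans; NCS cis (chiral).
One of these lacks any improper symmetry element and so occurs as an enantiomeric pair, giving 2 + 1 = 3 stereoisomers in total.

3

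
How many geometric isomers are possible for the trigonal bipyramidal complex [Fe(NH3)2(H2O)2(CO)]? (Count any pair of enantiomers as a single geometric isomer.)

In a trigonal bipyramid the two axial positions differ from the three equatorial ones.
Systematic enumeration (placing each ligand type in turn and discarding arrangements equivalent by rotation or reflection) gives 5 geometric isomers.

5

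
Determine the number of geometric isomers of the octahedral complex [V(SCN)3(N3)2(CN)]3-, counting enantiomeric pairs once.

An octahedron has six vertices in three trans pairs; every non-trans pair is cis.
Working through the distinct placements yields 3 geometric isomers: SCN mer, N3 cis; SCN mer, N3 trans; SCN fac, N3 cis.

3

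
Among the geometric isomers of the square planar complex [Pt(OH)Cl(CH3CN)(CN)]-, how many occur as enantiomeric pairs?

A square has two trans pairs of vertices; adjacent vertices are cis.
There are 3 geometric isomers: (CH3CN/Cl trans, CN/OH trans); (CH3CN/OH trans, CN/Cl trans); (CH3CN/CN trans, Cl/OH trans).
Each arrangement has an internal mirror plane or centre of symmetry, so none is chiral.

0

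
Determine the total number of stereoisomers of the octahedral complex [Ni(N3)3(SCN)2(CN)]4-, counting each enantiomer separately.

The six octahedral sites form three mutually perpendicular trans pairs.
There are 3 geometric isomers: N3 mer, SCN trans; N3 fac, SCN cis; N3 mer, SCN cis.
Each arrangement has an internal mirror plane or centre of symmetry, so none is chiral.

3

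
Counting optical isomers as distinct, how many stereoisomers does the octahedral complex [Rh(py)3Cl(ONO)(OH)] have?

5

Systematic placement gives 4 geometric isomers: py mer (3 arrangements); py fac (chiral).
One of these lacks any improper symmetry element and so occurs as an enantiomeric pair, giving 4 + 1 = 5 stereoisomers in total.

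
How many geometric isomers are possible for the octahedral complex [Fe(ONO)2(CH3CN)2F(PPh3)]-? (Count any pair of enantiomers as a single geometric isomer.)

The six octahedral sites form three mutually perpendicular trans pairs.
Working through the distinct placements yields 6 geometric isomers: ONO cis, CH3CN trans; ONO trans, CH3CN trans; ONO cis, CH3CN cis (3 arrangements, 2 chiral); ONO trans, CH3CN cis.

6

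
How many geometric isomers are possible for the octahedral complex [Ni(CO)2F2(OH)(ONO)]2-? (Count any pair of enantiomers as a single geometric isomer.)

An octahedron has six vertices in three trans pairs; every non-trans pair is cis.
There are 6 geometric isomers: CO trans, F trans; CO trans, F cis; CO cis, F cis (3 arrangements, 2 chiral); CO cis, F trans.

6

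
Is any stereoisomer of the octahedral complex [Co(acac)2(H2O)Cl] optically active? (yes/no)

yes

An octahedron has six vertices in three trans pairs; every non-trans pair is cis.
Each acac is bidentate and must span two cis positions.
There are 2 geometric isomers: H2O and Cl mutually trans; H2O and Cl mutually cis (chiral).
One of these lacks any improper symmetry element and so occurs as an enantiomeric pair, giving 2 + 1 = 3 stereoisomers in total.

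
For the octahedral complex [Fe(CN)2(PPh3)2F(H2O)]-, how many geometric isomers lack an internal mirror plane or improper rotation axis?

2

Working through the distinct placements yields 6 geometric isomers: CN trans, PPh3 trans; CN trans, PPh3 cis; CN cis, PPh3 trans; CN cis, PPh3 cis (3 arrangements, 2 chiral).
Of these, 2 lack any improper symmetry element and so occur as enantiomeric pairs, giving 6 + 2 = 8 stereoisomers in total.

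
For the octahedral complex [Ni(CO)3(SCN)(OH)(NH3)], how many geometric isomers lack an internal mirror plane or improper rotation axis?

1

In an octahedral complex each vertex has one trans partner and four cis neighbours.
Systematic placement gives 4 geometric isomers: CO mer (3 arrangements); CO fac (chiral).
One of these lacks any improper symmetry element and so occurs as an enantiomeric pair, giving 4 + 1 = 5 stereoisomers in total.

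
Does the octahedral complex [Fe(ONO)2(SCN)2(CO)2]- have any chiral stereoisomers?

yes

The six octahedral sites form three mutually perpendicular trans pairs.
The distinct arrangements are (5 in all): ONO trans, SCN trans, CO trans; ONO cis, SCN cis, CO trans; ONO cis, SCN trans, CO cis; ONO cis, SCN cis, CO cis (chiral); ONO trans, SCN cis, CO cis.
One of these lacks any improper symmetry element and so occurs as an enantiomeric pair, giving 5 + 1 = 6 stereoisomers in total.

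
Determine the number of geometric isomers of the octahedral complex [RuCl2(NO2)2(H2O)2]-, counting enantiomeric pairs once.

5

In an octahedral complex each vertex has one trans partner and four cis neighbours.
There are 5 geometric isomers: Cl trans, NO2 trans, H2O trans; Cl trans, NO2 cis, H2O cis; Cl cis, NO2 trans, H2O cis; Cl cis, NO2 cis, H2O cis (chiral); Cl cis, NO2 cis, H2O trans.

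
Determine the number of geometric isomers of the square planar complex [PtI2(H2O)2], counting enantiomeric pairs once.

In a square planar complex each vertex has one trans partner and two cis neighbours.
Working through the distinct placements yields 2 geometric isomers: I cis; I trans.

2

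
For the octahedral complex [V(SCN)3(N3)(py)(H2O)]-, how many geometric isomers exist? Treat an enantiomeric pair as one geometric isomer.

Working through the distinct placements yields 4 geometric isomers: SCN mer (3 arrangements); SCN fac (chiral).

4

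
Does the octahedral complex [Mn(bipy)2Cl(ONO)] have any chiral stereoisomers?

yes

An octahedron has six vertices in three trans pairs; every non-trans pair is cis.
Each bipy is bidentate and must span two cis positions.
The distinct arrangements are (2 in all): Cl and ONO mutually trans; Cl and ONO mutually cis (chiral).
One of these lacks any improper symmetry element and so occurs as an enantiomeric pair, giving 2 + 1 = 3 stereoisomers in total.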